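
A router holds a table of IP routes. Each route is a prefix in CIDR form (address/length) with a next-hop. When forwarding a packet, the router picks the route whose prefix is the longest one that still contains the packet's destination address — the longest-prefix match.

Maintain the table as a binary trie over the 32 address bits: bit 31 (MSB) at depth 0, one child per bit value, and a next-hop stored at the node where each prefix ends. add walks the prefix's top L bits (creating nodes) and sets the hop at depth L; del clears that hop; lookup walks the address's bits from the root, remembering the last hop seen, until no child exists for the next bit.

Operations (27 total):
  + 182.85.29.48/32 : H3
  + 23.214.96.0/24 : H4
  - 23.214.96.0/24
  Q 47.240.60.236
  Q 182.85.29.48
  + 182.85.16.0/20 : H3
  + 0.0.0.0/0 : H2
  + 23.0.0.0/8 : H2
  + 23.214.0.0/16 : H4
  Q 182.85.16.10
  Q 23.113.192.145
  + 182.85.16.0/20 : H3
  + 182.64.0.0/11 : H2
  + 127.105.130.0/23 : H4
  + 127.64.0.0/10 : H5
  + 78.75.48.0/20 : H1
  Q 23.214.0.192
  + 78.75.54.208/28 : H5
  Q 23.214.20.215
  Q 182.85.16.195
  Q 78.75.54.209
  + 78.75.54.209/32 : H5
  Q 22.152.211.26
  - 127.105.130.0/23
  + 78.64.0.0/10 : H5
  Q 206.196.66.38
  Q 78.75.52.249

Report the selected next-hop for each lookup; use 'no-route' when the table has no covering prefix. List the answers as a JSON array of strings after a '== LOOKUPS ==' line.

Process each operation:
  add 182.85.29.48/32 -> H3 at depth 32
  add 23.214.96.0/24 -> H4 at depth 24
  - 23.214.96.0/24 clear@24
  Q 47.240.60.236: descend 00 ; hops seen [∅] ; pick no-route
  Q 182.85.29.48: descend 10110110010101010001110100110000 ; hops seen [H3] ; pick H3
  add 182.85.16.0/20 -> H3 at depth 20
  add 0.0.0.0/0 -> H2 at depth 0
  add 23.0.0.0/8 -> H2 at depth 8
  add 23.214.0.0/16 -> H4 at depth 16
  Q 182.85.16.10: descend 10110110010101010001 ; hops seen [H2,H3] ; pick H3
  Q 23.113.192.145: descend 00010111 ; hops seen [H2,H2] ; pick H2
  add 182.85.16.0/20 -> H3 at depth 20
  add 182.64.0.0/11 -> H2 at depth 11
  add 127.105.130.0/23 -> H4 at depth 23
  add 127.64.0.0/10 -> H5 at depth 10
  add 78.75.48.0/20 -> H1 at depth 20
  Q 23.214.0.192: descend 00010111110101100 ; hops seen [H2,H2,H4] ; pick H4
  add 78.75.54.208/28 -> H5 at depth 28
  Q 23.214.20.215: descend 00010111110101100 ; hops seen [H2,H2,H4] ; pick H4
  Q 182.85.16.195: descend 10110110010101010001 ; hops seen [H2,H2,H3] ; pick H3
  Q 78.75.54.209: descend 0100111001001011001101101101 ; hops seen [H2,H1,H5] ; pick H5
  add 78.75.54.209/32 -> H5 at depth 32
  Q 22.152.211.26: descend 0001011 ; hops seen [H2] ; pick H2
  - 127.105.130.0/23 clear@23
  add 78.64.0.0/10 -> H5 at depth 10
  Q 206.196.66.38: descend 1 ; hops seen [H2] ; pick H2
  Q 78.75.52.249: descend 0100111001001011001101 ; hops seen [H2,H5,H1] ; pick H1

== LOOKUPS ==
["no-route","H3","H3","H2","H4","H4","H3","H5","H2","H2","H1"]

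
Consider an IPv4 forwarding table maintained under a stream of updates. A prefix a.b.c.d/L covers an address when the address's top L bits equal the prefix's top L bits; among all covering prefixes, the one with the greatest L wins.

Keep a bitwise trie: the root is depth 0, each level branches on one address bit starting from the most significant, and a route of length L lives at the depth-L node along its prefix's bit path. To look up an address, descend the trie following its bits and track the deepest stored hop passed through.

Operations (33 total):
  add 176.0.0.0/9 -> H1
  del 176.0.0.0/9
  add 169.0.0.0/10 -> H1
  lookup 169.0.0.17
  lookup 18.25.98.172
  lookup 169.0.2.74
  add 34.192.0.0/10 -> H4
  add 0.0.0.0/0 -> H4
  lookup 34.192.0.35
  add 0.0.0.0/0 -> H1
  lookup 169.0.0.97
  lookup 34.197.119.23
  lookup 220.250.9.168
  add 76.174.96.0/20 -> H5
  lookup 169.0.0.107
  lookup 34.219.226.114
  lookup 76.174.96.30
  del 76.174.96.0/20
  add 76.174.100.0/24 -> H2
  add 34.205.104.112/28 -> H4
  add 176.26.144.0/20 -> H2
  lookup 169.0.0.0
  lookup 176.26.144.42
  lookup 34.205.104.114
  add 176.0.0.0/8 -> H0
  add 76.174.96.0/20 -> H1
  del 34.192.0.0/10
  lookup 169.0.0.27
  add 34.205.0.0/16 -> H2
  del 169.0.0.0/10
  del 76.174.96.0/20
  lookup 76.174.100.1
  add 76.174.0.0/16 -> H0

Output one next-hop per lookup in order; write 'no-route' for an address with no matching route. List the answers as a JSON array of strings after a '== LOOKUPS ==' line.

Trace:
  + 176.0.0.0/9 (H1) depth=9
  - 176.0.0.0/9 clear@9
  + 169.0.0.0/10 (H1) depth=10
  Q 169.0.0.17: descend 1010100100 ; hops seen [H1] ; pick H1
  Q 18.25.98.172: descend ε ; hops seen [∅] ; pick no-route
  Q 169.0.2.74: descend 1010100100 ; hops seen [H1] ; pick H1
  + 34.192.0.0/10 (H4) depth=10
  + 0.0.0.0/0 (H4) depth=0
  Q 34.192.0.35: descend 0010001011 ; hops seen [H4,H4] ; pick H4
  + 0.0.0.0/0 (H1) depth=0
  Q 169.0.0.97: descend 1010100100 ; hops seen [H1,H1] ; pick H1
  Q 34.197.119.23: descend 0010001011 ; hops seen [H1,H4] ; pick H4
  Q 220.250.9.168: descend 1 ; hops seen [H1] ; pick H1
  + 76.174.96.0/20 (H5) depth=20
  Q 169.0.0.107: descend 1010100100 ; hops seen [H1,H1] ; pick H1
  Q 34.219.226.114: descend 0010001011 ; hops seen [H1,H4] ; pick H4
  Q 76.174.96.30: descend 01001100101011100110 ; hops seen [H1,H5] ; pick H5
  - 76.174.96.0/20 clear@20
  + 76.174.100.0/24 (H2) depth=24
  + 34.205.104.112/28 (H4) depth=28
  + 176.26.144.0/20 (H2) depth=20
  Q 169.0.0.0: descend 1010100100 ; hops seen [H1,H1] ; pick H1
  Q 176.26.144.42: descend 10110000000110101001 ; hops seen [H1,H2] ; pick H2
  Q 34.205.104.114: descend 0010001011001101011010000111 ; hops seen [H1,H4,H4] ; pick H4
  + 176.0.0.0/8 (H0) depth=8
  + 76.174.96.0/20 (H1) depth=20
  - 34.192.0.0/10 clear@10
  Q 169.0.0.27: descend 1010100100 ; hops seen [H1,H1] ; pick H1
  + 34.205.0.0/16 (H2) depth=16
  - 169.0.0.0/10 clear@10
  - 76.174.96.0/20 clear@20
  Q 76.174.100.1: descend 010011001010111001100100 ; hops seen [H1,H2] ; pick H2
  + 76.174.0.0/16 (H0) depth=16

== LOOKUPS ==
["H1","no-route","H1","H4","H1","H4","H1","H1","H4","H5","H1","H2","H4","H1","H2"]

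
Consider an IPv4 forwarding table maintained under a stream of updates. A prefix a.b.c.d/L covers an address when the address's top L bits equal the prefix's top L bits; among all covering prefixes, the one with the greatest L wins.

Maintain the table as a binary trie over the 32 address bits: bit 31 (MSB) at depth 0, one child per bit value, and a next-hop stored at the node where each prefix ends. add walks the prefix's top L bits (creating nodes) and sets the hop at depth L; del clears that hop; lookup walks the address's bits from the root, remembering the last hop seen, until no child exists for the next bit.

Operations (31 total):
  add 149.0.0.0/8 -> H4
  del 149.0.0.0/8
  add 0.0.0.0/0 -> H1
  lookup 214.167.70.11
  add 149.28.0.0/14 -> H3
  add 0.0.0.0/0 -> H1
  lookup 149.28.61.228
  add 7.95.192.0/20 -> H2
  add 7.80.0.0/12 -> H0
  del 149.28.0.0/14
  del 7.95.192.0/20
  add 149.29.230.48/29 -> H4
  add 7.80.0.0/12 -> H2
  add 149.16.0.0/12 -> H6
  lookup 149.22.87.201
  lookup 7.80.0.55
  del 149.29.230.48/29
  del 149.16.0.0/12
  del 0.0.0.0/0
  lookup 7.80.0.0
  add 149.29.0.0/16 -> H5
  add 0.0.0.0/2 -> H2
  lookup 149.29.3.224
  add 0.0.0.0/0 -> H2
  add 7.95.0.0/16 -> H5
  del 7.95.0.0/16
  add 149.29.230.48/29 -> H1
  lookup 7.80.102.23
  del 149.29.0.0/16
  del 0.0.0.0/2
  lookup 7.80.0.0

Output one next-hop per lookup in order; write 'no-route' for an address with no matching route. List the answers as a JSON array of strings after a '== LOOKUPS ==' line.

Apply in order:
  add 149.0.0.0/8 -> H4 at depth 8
  del 149.0.0.0/8 (clear depth 8)
  add 0.0.0.0/0 -> H1 at depth 0
  lookup 214.167.70.11: bits 1 walk d0:H1→d1:- -> H1
  add 149.28.0.0/14 -> H3 at depth 14
  add 0.0.0.0/0 -> H1 at depth 0
  lookup 149.28.61.228: bits 10010101000111 walk d0:H1→d1:-→d2:-→d3:-→d4:-→d5:-→d6:-→d7:-→d8:-→d9:-→d10:-→d11:-→d12:-→d13:-→d14:H3 -> H3
  add 7.95.192.0/20 -> H2 at depth 20
  add 7.80.0.0/12 -> H0 at depth 12
  del 149.28.0.0/14 (clear depth 14)
  del 7.95.192.0/20 (clear depth 20)
  add 149.29.230.48/29 -> H4 at depth 29
  add 7.80.0.0/12 -> H2 at depth 12
  add 149.16.0.0/12 -> H6 at depth 12
  lookup 149.22.87.201: bits 100101010001 walk d0:H1→d1:-→d2:-→d3:-→d4:-→d5:-→d6:-→d7:-→d8:-→d9:-→d10:-→d11:-→d12:H6 -> H6
  lookup 7.80.0.55: bits 000001110101 walk d0:H1→d1:-→d2:-→d3:-→d4:-→d5:-→d6:-→d7:-→d8:-→d9:-→d10:-→d11:-→d12:H2 -> H2
  del 149.29.230.48/29 (clear depth 29)
  del 149.16.0.0/12 (clear depth 12)
  del 0.0.0.0/0 (clear depth 0)
  lookup 7.80.0.0: bits 000001110101 walk d0:-→d1:-→d2:-→d3:-→d4:-→d5:-→d6:-→d7:-→d8:-→d9:-→d10:-→d11:-→d12:H2 -> H2
  add 149.29.0.0/16 -> H5 at depth 16
  add 0.0.0.0/2 -> H2 at depth 2
  lookup 149.29.3.224: bits 1001010100011101 walk d0:-→d1:-→d2:-→d3:-→d4:-→d5:-→d6:-→d7:-→d8:-→d9:-→d10:-→d11:-→d12:-→d13:-→d14:-→d15:-→d16:H5 -> H5
  add 0.0.0.0/0 -> H2 at depth 0
  add 7.95.0.0/16 -> H5 at depth 16
  del 7.95.0.0/16 (clear depth 16)
  add 149.29.230.48/29 -> H1 at depth 29
  lookup 7.80.102.23: bits 000001110101 walk d0:H2→d1:-→d2:H2→d3:-→d4:-→d5:-→d6:-→d7:-→d8:-→d9:-→d10:-→d11:-→d12:H2 -> H2
  del 149.29.0.0/16 (clear depth 16)
  del 0.0.0.0/2 (clear depth 2)
  lookup 7.80.0.0: bits 000001110101 walk d0:H2→d1:-→d2:-→d3:-→d4:-→d5:-→d6:-→d7:-→d8:-→d9:-→d10:-→d11:-→d12:H2 -> H2

== LOOKUPS ==
["H1","H3","H6","H2","H2","H5","H2","H2"]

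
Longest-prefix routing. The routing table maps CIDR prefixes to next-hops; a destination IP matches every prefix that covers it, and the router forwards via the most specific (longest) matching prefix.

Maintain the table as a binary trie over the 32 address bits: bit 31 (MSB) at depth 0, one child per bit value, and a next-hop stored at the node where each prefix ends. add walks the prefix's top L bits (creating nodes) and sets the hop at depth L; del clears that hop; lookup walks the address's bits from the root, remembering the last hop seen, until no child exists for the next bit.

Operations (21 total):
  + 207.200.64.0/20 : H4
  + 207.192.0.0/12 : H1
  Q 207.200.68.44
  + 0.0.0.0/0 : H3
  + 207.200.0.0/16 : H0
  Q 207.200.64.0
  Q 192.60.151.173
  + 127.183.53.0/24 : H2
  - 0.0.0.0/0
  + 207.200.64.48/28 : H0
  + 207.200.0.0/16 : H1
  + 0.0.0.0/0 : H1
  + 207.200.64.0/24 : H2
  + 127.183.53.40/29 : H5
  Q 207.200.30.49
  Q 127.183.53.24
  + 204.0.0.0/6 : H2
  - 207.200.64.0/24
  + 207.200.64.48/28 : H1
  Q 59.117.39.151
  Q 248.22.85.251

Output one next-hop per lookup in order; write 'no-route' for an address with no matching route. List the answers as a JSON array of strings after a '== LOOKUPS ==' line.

Trace:
  add 207.200.64.0/20 -> H4 at depth 20
  add 207.192.0.0/12 -> H1 at depth 12
  ? 207.200.68.44  path d0:-→d1:-→d2:-→d3:-→d4:-→d5:-→d6:-→d7:-→d8:-→d9:-→d10:-→d11:-→d12:H1→d13:-→d14:-→d15:-→d16:-→d17:-→d18:-→d19:-→d20:H4  best=H4
  add 0.0.0.0/0 -> H3 at depth 0
  add 207.200.0.0/16 -> H0 at depth 16
  ? 207.200.64.0  path d0:H3→d1:-→d2:-→d3:-→d4:-→d5:-→d6:-→d7:-→d8:-→d9:-→d10:-→d11:-→d12:H1→d13:-→d14:-→d15:-→d16:H0→d17:-→d18:-→d19:-→d20:H4  best=H4
  ? 192.60.151.173  path d0:H3→d1:-→d2:-→d3:-→d4:-  best=H3
  add 127.183.53.0/24 -> H2 at depth 24
  - 0.0.0.0/0 clear@0
  add 207.200.64.48/28 -> H0 at depth 28
  add 207.200.0.0/16 -> H1 at depth 16
  add 0.0.0.0/0 -> H1 at depth 0
  add 207.200.64.0/24 -> H2 at depth 24
  add 127.183.53.40/29 -> H5 at depth 29
  ? 207.200.30.49  path d0:H1→d1:-→d2:-→d3:-→d4:-→d5:-→d6:-→d7:-→d8:-→d9:-→d10:-→d11:-→d12:H1→d13:-→d14:-→d15:-→d16:H1→d17:-  best=H1
  ? 127.183.53.24  path d0:H1→d1:-→d2:-→d3:-→d4:-→d5:-→d6:-→d7:-→d8:-→d9:-→d10:-→d11:-→d12:-→d13:-→d14:-→d15:-→d16:-→d17:-→d18:-→d19:-→d20:-→d21:-→d22:-→d23:-→d24:H2→d25:-→d26:-  best=H2
  add 204.0.0.0/6 -> H2 at depth 6
  - 207.200.64.0/24 clear@24
  add 207.200.64.48/28 -> H1 at depth 28
  ? 59.117.39.151  path d0:H1→d1:-  best=H1
  ? 248.22.85.251  path d0:H1→d1:-→d2:-  best=H1

== LOOKUPS ==
["H4","H4","H3","H1","H2","H1","H1"]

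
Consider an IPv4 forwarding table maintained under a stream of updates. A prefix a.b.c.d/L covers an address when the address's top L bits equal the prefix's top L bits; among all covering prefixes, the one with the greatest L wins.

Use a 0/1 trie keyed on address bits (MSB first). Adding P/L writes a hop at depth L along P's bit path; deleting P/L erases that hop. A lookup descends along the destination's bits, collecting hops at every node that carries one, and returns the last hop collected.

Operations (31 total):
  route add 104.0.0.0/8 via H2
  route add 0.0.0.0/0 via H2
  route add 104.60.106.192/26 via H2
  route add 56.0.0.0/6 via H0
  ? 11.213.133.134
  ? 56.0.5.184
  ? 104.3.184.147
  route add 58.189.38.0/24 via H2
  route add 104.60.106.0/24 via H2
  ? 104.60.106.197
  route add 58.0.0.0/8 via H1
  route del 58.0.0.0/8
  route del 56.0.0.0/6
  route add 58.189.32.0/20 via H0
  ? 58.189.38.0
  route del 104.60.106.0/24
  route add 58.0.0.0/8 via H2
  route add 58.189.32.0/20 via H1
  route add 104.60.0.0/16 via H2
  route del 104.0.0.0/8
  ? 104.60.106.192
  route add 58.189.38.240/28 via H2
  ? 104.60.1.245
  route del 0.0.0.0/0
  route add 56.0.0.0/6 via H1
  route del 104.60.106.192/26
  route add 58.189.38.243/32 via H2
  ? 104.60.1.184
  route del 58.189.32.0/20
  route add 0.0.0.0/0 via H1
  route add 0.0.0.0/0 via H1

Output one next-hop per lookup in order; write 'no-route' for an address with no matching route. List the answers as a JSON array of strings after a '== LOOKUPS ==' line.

Process each operation:
  + 104.0.0.0/8 (H2) depth=8
  + 0.0.0.0/0 (H2) depth=0
  + 104.60.106.192/26 (H2) depth=26
  + 56.0.0.0/6 (H0) depth=6
  ? 11.213.133.134  path d0:H2→d1:-→d2:-  best=H2
  ? 56.0.5.184  path d0:H2→d1:-→d2:-→d3:-→d4:-→d5:-→d6:H0  best=H0
  ? 104.3.184.147  path d0:H2→d1:-→d2:-→d3:-→d4:-→d5:-→d6:-→d7:-→d8:H2→d9:-→d10:-  best=H2
  + 58.189.38.0/24 (H2) depth=24
  + 104.60.106.0/24 (H2) depth=24
  ? 104.60.106.197  path d0:H2→d1:-→d2:-→d3:-→d4:-→d5:-→d6:-→d7:-→d8:H2→d9:-→d10:-→d11:-→d12:-→d13:-→d14:-→d15:-→d16:-→d17:-→d18:-→d19:-→d20:-→d21:-→d22:-→d23:-→d24:H2→d25:-→d26:H2  best=H2
  + 58.0.0.0/8 (H1) depth=8
  - 58.0.0.0/8 clear@8
  - 56.0.0.0/6 clear@6
  + 58.189.32.0/20 (H0) depth=20
  ? 58.189.38.0  path d0:H2→d1:-→d2:-→d3:-→d4:-→d5:-→d6:-→d7:-→d8:-→d9:-→d10:-→d11:-→d12:-→d13:-→d14:-→d15:-→d16:-→d17:-→d18:-→d19:-→d20:H0→d21:-→d22:-→d23:-→d24:H2  best=H2
  - 104.60.106.0/24 clear@24
  + 58.0.0.0/8 (H2) depth=8
  + 58.189.32.0/20 (H1) depth=20
  + 104.60.0.0/16 (H2) depth=16
  - 104.0.0.0/8 clear@8
  ? 104.60.106.192  path d0:H2→d1:-→d2:-→d3:-→d4:-→d5:-→d6:-→d7:-→d8:-→d9:-→d10:-→d11:-→d12:-→d13:-→d14:-→d15:-→d16:H2→d17:-→d18:-→d19:-→d20:-→d21:-→d22:-→d23:-→d24:-→d25:-→d26:H2  best=H2
  + 58.189.38.240/28 (H2) depth=28
  ? 104.60.1.245  path d0:H2→d1:-→d2:-→d3:-→d4:-→d5:-→d6:-→d7:-→d8:-→d9:-→d10:-→d11:-→d12:-→d13:-→d14:-→d15:-→d16:H2→d17:-  best=H2
  - 0.0.0.0/0 clear@0
  + 56.0.0.0/6 (H1) depth=6
  - 104.60.106.192/26 clear@26
  + 58.189.38.243/32 (H2) depth=32
  ? 104.60.1.184  path d0:-→d1:-→d2:-→d3:-→d4:-→d5:-→d6:-→d7:-→d8:-→d9:-→d10:-→d11:-→d12:-→d13:-→d14:-→d15:-→d16:H2→d17:-  best=H2
  - 58.189.32.0/20 clear@20
  + 0.0.0.0/0 (H1) depth=0
  + 0.0.0.0/0 (H1) depth=0

== LOOKUPS ==
["H2","H0","H2","H2","H2","H2","H2","H2"]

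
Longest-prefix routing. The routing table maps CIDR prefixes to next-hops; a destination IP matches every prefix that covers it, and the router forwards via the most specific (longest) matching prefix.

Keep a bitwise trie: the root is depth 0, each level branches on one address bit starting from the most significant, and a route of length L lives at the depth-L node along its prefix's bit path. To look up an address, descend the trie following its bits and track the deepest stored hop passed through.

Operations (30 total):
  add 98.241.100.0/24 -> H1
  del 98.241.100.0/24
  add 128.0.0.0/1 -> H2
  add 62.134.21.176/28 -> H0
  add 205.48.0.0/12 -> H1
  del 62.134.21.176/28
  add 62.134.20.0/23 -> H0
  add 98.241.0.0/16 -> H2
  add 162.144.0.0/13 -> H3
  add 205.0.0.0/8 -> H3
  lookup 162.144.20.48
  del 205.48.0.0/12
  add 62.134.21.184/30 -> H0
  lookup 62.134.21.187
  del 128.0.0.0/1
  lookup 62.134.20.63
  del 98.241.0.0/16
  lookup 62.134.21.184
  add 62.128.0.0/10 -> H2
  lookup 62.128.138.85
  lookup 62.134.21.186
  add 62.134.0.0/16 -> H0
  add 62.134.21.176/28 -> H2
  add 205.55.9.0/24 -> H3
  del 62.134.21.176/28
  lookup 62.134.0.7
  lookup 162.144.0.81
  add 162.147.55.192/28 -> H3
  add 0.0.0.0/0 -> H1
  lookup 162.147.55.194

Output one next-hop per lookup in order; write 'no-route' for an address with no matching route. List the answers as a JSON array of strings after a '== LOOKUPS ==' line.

Apply in order:
  add 98.241.100.0/24 -> H1 at depth 24
  - 98.241.100.0/24 clear@24
  add 128.0.0.0/1 -> H2 at depth 1
  add 62.134.21.176/28 -> H0 at depth 28
  add 205.48.0.0/12 -> H1 at depth 12
  - 62.134.21.176/28 clear@28
  add 62.134.20.0/23 -> H0 at depth 23
  add 98.241.0.0/16 -> H2 at depth 16
  add 162.144.0.0/13 -> H3 at depth 13
  add 205.0.0.0/8 -> H3 at depth 8
  lookup 162.144.20.48: bits 1010001010010 walk d0:-→d1:H2→d2:-→d3:-→d4:-→d5:-→d6:-→d7:-→d8:-→d9:-→d10:-→d11:-→d12:-→d13:H3 -> H3
  - 205.48.0.0/12 clear@12
  add 62.134.21.184/30 -> H0 at depth 30
  lookup 62.134.21.187: bits 001111101000011000010101101110 walk d0:-→d1:-→d2:-→d3:-→d4:-→d5:-→d6:-→d7:-→d8:-→d9:-→d10:-→d11:-→d12:-→d13:-→d14:-→d15:-→d16:-→d17:-→d18:-→d19:-→d20:-→d21:-→d22:-→d23:H0→d24:-→d25:-→d26:-→d27:-→d28:-→d29:-→d30:H0 -> H0
  - 128.0.0.0/1 clear@1
  lookup 62.134.20.63: bits 00111110100001100001010 walk d0:-→d1:-→d2:-→d3:-→d4:-→d5:-→d6:-→d7:-→d8:-→d9:-→d10:-→d11:-→d12:-→d13:-→d14:-→d15:-→d16:-→d17:-→d18:-→d19:-→d20:-→d21:-→d22:-→d23:H0 -> H0
  - 98.241.0.0/16 clear@16
  lookup 62.134.21.184: bits 001111101000011000010101101110 walk d0:-→d1:-→d2:-→d3:-→d4:-→d5:-→d6:-→d7:-→d8:-→d9:-→d10:-→d11:-→d12:-→d13:-→d14:-→d15:-→d16:-→d17:-→d18:-→d19:-→d20:-→d21:-→d22:-→d23:H0→d24:-→d25:-→d26:-→d27:-→d28:-→d29:-→d30:H0 -> H0
  add 62.128.0.0/10 -> H2 at depth 10
  lookup 62.128.138.85: bits 0011111010000 walk d0:-→d1:-→d2:-→d3:-→d4:-→d5:-→d6:-→d7:-→d8:-→d9:-→d10:H2→d11:-→d12:-→d13:- -> H2
  lookup 62.134.21.186: bits 001111101000011000010101101110 walk d0:-→d1:-→d2:-→d3:-→d4:-→d5:-→d6:-→d7:-→d8:-→d9:-→d10:H2→d11:-→d12:-→d13:-→d14:-→d15:-→d16:-→d17:-→d18:-→d19:-→d20:-→d21:-→d22:-→d23:H0→d24:-→d25:-→d26:-→d27:-→d28:-→d29:-→d30:H0 -> H0
  add 62.134.0.0/16 -> H0 at depth 16
  add 62.134.21.176/28 -> H2 at depth 28
  add 205.55.9.0/24 -> H3 at depth 24
  - 62.134.21.176/28 clear@28
  lookup 62.134.0.7: bits 0011111010000110000 walk d0:-→d1:-→d2:-→d3:-→d4:-→d5:-→d6:-→d7:-→d8:-→d9:-→d10:H2→d11:-→d12:-→d13:-→d14:-→d15:-→d16:H0→d17:-→d18:-→d19:- -> H0
  lookup 162.144.0.81: bits 1010001010010 walk d0:-→d1:-→d2:-→d3:-→d4:-→d5:-→d6:-→d7:-→d8:-→d9:-→d10:-→d11:-→d12:-→d13:H3 -> H3
  add 162.147.55.192/28 -> H3 at depth 28
  add 0.0.0.0/0 -> H1 at depth 0
  lookup 162.147.55.194: bits 1010001010010011001101111100 walk d0:H1→d1:-→d2:-→d3:-→d4:-→d5:-→d6:-→d7:-→d8:-→d9:-→d10:-→d11:-→d12:-→d13:H3→d14:-→d15:-→d16:-→d17:-→d18:-→d19:-→d20:-→d21:-→d22:-→d23:-→d24:-→d25:-→d26:-→d27:-→d28:H3 -> H3

== LOOKUPS ==
["H3","H0","H0","H0","H2","H0","H0","H3","H3"]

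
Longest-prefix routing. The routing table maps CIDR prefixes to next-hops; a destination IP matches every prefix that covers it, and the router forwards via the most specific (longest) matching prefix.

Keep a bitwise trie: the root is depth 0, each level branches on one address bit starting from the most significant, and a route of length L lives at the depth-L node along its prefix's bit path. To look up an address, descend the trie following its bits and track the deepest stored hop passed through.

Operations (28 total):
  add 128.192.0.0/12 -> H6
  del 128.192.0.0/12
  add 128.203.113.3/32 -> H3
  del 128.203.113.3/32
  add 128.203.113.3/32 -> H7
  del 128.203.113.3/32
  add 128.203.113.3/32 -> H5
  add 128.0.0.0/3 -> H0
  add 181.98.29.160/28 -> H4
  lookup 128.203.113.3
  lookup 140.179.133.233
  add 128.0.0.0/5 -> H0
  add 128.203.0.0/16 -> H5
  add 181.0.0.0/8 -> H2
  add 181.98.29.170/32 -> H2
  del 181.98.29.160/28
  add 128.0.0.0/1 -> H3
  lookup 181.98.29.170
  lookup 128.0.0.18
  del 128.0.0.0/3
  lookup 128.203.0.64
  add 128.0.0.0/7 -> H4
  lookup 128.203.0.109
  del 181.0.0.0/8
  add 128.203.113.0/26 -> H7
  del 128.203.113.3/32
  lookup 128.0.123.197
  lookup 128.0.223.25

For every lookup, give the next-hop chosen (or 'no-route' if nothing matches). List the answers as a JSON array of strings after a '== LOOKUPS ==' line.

Process each operation:
  + 128.192.0.0/12 (H6) depth=12
  - 128.192.0.0/12 clear@12
  + 128.203.113.3/32 (H3) depth=32
  - 128.203.113.3/32 clear@32
  + 128.203.113.3/32 (H7) depth=32
  - 128.203.113.3/32 clear@32
  + 128.203.113.3/32 (H5) depth=32
  + 128.0.0.0/3 (H0) depth=3
  + 181.98.29.160/28 (H4) depth=28
  ? 128.203.113.3  path d0:-→d1:-→d2:-→d3:H0→d4:-→d5:-→d6:-→d7:-→d8:-→d9:-→d10:-→d11:-→d12:-→d13:-→d14:-→d15:-→d16:-→d17:-→d18:-→d19:-→d20:-→d21:-→d22:-→d23:-→d24:-→d25:-→d26:-→d27:-→d28:-→d29:-→d30:-→d31:-→d32:H5  best=H5
  ? 140.179.133.233  path d0:-→d1:-→d2:-→d3:H0→d4:-  best=H0
  + 128.0.0.0/5 (H0) depth=5
  + 128.203.0.0/16 (H5) depth=16
  + 181.0.0.0/8 (H2) depth=8
  + 181.98.29.170/32 (H2) depth=32
  - 181.98.29.160/28 clear@28
  + 128.0.0.0/1 (H3) depth=1
  ? 181.98.29.170  path d0:-→d1:H3→d2:-→d3:-→d4:-→d5:-→d6:-→d7:-→d8:H2→d9:-→d10:-→d11:-→d12:-→d13:-→d14:-→d15:-→d16:-→d17:-→d18:-→d19:-→d20:-→d21:-→d22:-→d23:-→d24:-→d25:-→d26:-→d27:-→d28:-→d29:-→d30:-→d31:-→d32:H2  best=H2
  ? 128.0.0.18  path d0:-→d1:H3→d2:-→d3:H0→d4:-→d5:H0→d6:-→d7:-→d8:-  best=H0
  - 128.0.0.0/3 clear@3
  ? 128.203.0.64  path d0:-→d1:H3→d2:-→d3:-→d4:-→d5:H0→d6:-→d7:-→d8:-→d9:-→d10:-→d11:-→d12:-→d13:-→d14:-→d15:-→d16:H5→d17:-  best=H5
  + 128.0.0.0/7 (H4) depth=7
  ? 128.203.0.109  path d0:-→d1:H3→d2:-→d3:-→d4:-→d5:H0→d6:-→d7:H4→d8:-→d9:-→d10:-→d11:-→d12:-→d13:-→d14:-→d15:-→d16:H5→d17:-  best=H5
  - 181.0.0.0/8 clear@8
  + 128.203.113.0/26 (H7) depth=26
  - 128.203.113.3/32 clear@32
  ? 128.0.123.197  path d0:-→d1:H3→d2:-→d3:-→d4:-→d5:H0→d6:-→d7:H4→d8:-  best=H4
  ? 128.0.223.25  path d0:-→d1:H3→d2:-→d3:-→d4:-→d5:H0→d6:-→d7:H4→d8:-  best=H4

== LOOKUPS ==
["H5","H0","H2","H0","H5","H5","H4","H4"]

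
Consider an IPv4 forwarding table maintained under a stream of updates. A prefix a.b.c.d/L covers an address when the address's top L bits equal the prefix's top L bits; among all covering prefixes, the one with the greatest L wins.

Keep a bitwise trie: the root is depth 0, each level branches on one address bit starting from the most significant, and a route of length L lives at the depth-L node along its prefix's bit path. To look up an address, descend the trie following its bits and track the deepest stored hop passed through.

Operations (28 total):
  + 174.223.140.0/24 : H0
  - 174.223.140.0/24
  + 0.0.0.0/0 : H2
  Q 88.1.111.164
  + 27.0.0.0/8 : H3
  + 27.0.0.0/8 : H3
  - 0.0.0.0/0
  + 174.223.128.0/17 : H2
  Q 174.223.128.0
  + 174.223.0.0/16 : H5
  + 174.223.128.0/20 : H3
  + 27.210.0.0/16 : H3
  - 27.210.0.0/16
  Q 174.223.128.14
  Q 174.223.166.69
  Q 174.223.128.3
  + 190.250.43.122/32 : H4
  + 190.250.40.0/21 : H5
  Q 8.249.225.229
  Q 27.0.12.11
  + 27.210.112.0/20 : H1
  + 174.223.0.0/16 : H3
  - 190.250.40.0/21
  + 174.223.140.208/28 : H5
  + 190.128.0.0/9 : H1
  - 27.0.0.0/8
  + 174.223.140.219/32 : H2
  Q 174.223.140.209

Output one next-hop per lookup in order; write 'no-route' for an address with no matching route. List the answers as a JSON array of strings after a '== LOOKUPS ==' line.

Trace:
  + 174.223.140.0/24 (H0) depth=24
  del 174.223.140.0/24 (clear depth 24)
  + 0.0.0.0/0 (H2) depth=0
  lookup 88.1.111.164: bits ε walk d0:H2 -> H2
  + 27.0.0.0/8 (H3) depth=8
  + 27.0.0.0/8 (H3) depth=8
  del 0.0.0.0/0 (clear depth 0)
  + 174.223.128.0/17 (H2) depth=17
  lookup 174.223.128.0: bits 10101110110111111000 walk d0:-→d1:-→d2:-→d3:-→d4:-→d5:-→d6:-→d7:-→d8:-→d9:-→d10:-→d11:-→d12:-→d13:-→d14:-→d15:-→d16:-→d17:H2→d18:-→d19:-→d20:- -> H2
  + 174.223.0.0/16 (H5) depth=16
  + 174.223.128.0/20 (H3) depth=20
  + 27.210.0.0/16 (H3) depth=16
  del 27.210.0.0/16 (clear depth 16)
  lookup 174.223.128.14: bits 10101110110111111000 walk d0:-→d1:-→d2:-→d3:-→d4:-→d5:-→d6:-→d7:-→d8:-→d9:-→d10:-→d11:-→d12:-→d13:-→d14:-→d15:-→d16:H5→d17:H2→d18:-→d19:-→d20:H3 -> H3
  lookup 174.223.166.69: bits 101011101101111110 walk d0:-→d1:-→d2:-→d3:-→d4:-→d5:-→d6:-→d7:-→d8:-→d9:-→d10:-→d11:-→d12:-→d13:-→d14:-→d15:-→d16:H5→d17:H2→d18:- -> H2
  lookup 174.223.128.3: bits 10101110110111111000 walk d0:-→d1:-→d2:-→d3:-→d4:-→d5:-→d6:-→d7:-→d8:-→d9:-→d10:-→d11:-→d12:-→d13:-→d14:-→d15:-→d16:H5→d17:H2→d18:-→d19:-→d20:H3 -> H3
  + 190.250.43.122/32 (H4) depth=32
  + 190.250.40.0/21 (H5) depth=21
  lookup 8.249.225.229: bits 000 walk d0:-→d1:-→d2:-→d3:- -> no-route
  lookup 27.0.12.11: bits 00011011 walk d0:-→d1:-→d2:-→d3:-→d4:-→d5:-→d6:-→d7:-→d8:H3 -> H3
  + 27.210.112.0/20 (H1) depth=20
  + 174.223.0.0/16 (H3) depth=16
  del 190.250.40.0/21 (clear depth 21)
  + 174.223.140.208/28 (H5) depth=28
  + 190.128.0.0/9 (H1) depth=9
  del 27.0.0.0/8 (clear depth 8)
  + 174.223.140.219/32 (H2) depth=32
  lookup 174.223.140.209: bits 1010111011011111100011001101 walk d0:-→d1:-→d2:-→d3:-→d4:-→d5:-→d6:-→d7:-→d8:-→d9:-→d10:-→d11:-→d12:-→d13:-→d14:-→d15:-→d16:H3→d17:H2→d18:-→d19:-→d20:H3→d21:-→d22:-→d23:-→d24:-→d25:-→d26:-→d27:-→d28:H5 -> H5

== LOOKUPS ==
["H2","H2","H3","H2","H3","no-route","H3","H5"]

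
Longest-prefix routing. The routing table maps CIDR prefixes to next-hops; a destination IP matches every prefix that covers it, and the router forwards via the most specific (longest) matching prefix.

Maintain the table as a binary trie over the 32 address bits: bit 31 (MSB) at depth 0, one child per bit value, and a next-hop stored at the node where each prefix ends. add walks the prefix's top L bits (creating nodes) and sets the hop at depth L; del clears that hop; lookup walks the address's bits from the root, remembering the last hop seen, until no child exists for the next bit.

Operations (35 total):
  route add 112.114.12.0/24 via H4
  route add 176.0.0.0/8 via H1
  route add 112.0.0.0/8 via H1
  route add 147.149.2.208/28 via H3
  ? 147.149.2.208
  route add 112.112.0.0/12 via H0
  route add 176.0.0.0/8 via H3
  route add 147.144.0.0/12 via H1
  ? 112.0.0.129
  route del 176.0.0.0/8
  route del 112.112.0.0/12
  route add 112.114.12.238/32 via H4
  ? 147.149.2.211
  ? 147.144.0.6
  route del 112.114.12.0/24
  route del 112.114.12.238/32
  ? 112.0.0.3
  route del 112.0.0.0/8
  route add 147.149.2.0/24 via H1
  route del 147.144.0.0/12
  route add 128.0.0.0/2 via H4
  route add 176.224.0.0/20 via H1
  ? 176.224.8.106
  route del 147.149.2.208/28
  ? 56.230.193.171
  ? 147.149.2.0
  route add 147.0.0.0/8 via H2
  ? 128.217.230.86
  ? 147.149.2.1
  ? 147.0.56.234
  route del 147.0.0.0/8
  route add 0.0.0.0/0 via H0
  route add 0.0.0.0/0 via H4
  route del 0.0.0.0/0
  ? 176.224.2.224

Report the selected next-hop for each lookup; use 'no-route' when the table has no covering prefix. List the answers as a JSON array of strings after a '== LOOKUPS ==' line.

Apply in order:
  add 112.114.12.0/24 -> H4 at depth 24
  add 176.0.0.0/8 -> H1 at depth 8
  add 112.0.0.0/8 -> H1 at depth 8
  add 147.149.2.208/28 -> H3 at depth 28
  Q 147.149.2.208: descend 1001001110010101000000101101 ; hops seen [H3] ; pick H3
  add 112.112.0.0/12 -> H0 at depth 12
  add 176.0.0.0/8 -> H3 at depth 8
  add 147.144.0.0/12 -> H1 at depth 12
  Q 112.0.0.129: descend 011100000 ; hops seen [H1] ; pick H1
  del 176.0.0.0/8 (clear depth 8)
  del 112.112.0.0/12 (clear depth 12)
  add 112.114.12.238/32 -> H4 at depth 32
  Q 147.149.2.211: descend 1001001110010101000000101101 ; hops seen [H1,H3] ; pick H3
  Q 147.144.0.6: descend 1001001110010 ; hops seen [H1] ; pick H1
  del 112.114.12.0/24 (clear depth 24)
  del 112.114.12.238/32 (clear depth 32)
  Q 112.0.0.3: descend 011100000 ; hops seen [H1] ; pick H1
  del 112.0.0.0/8 (clear depth 8)
  add 147.149.2.0/24 -> H1 at depth 24
  del 147.144.0.0/12 (clear depth 12)
  add 128.0.0.0/2 -> H4 at depth 2
  add 176.224.0.0/20 -> H1 at depth 20
  Q 176.224.8.106: descend 10110000111000000000 ; hops seen [H4,H1] ; pick H1
  del 147.149.2.208/28 (clear depth 28)
  Q 56.230.193.171: descend 0 ; hops seen [∅] ; pick no-route
  Q 147.149.2.0: descend 100100111001010100000010 ; hops seen [H4,H1] ; pick H1
  add 147.0.0.0/8 -> H2 at depth 8
  Q 128.217.230.86: descend 100 ; hops seen [H4] ; pick H4
  Q 147.149.2.1: descend 100100111001010100000010 ; hops seen [H4,H2,H1] ; pick H1
  Q 147.0.56.234: descend 10010011 ; hops seen [H4,H2] ; pick H2
  del 147.0.0.0/8 (clear depth 8)
  add 0.0.0.0/0 -> H0 at depth 0
  add 0.0.0.0/0 -> H4 at depth 0
  del 0.0.0.0/0 (clear depth 0)
  Q 176.224.2.224: descend 10110000111000000000 ; hops seen [H4,H1] ; pick H1

== LOOKUPS ==
["H3","H1","H3","H1","H1","H1","no-route","H1","H4","H1","H2","H1"]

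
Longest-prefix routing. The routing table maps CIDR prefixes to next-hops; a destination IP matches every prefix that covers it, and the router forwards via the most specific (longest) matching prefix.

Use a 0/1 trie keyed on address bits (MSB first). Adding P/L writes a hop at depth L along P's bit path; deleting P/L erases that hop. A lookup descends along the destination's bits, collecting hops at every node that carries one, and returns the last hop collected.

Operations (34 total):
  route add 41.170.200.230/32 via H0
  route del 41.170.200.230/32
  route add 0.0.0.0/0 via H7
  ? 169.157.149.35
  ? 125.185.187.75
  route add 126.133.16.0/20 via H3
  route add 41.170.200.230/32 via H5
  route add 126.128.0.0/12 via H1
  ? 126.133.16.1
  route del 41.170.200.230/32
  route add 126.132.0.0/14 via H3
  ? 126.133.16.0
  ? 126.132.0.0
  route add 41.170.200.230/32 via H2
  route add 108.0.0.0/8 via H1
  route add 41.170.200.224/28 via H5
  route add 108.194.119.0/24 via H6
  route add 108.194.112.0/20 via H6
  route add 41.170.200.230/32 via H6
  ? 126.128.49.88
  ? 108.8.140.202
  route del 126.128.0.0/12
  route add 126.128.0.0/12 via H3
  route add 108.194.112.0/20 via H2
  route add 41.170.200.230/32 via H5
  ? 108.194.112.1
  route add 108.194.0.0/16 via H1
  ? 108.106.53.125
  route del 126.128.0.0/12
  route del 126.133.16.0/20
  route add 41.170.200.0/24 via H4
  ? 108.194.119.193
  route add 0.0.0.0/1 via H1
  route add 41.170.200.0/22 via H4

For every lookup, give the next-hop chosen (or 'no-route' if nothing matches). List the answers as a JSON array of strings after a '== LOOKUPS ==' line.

Apply in order:
  add 41.170.200.230/32 -> H0 at depth 32
  del 41.170.200.230/32 (clear depth 32)
  add 0.0.0.0/0 -> H7 at depth 0
  lookup 169.157.149.35: bits ε walk d0:H7 -> H7
  lookup 125.185.187.75: bits 0 walk d0:H7→d1:- -> H7
  add 126.133.16.0/20 -> H3 at depth 20
  add 41.170.200.230/32 -> H5 at depth 32
  add 126.128.0.0/12 -> H1 at depth 12
  lookup 126.133.16.1: bits 01111110100001010001 walk d0:H7→d1:-→d2:-→d3:-→d4:-→d5:-→d6:-→d7:-→d8:-→d9:-→d10:-→d11:-→d12:H1→d13:-→d14:-→d15:-→d16:-→d17:-→d18:-→d19:-→d20:H3 -> H3
  del 41.170.200.230/32 (clear depth 32)
  add 126.132.0.0/14 -> H3 at depth 14
  lookup 126.133.16.0: bits 01111110100001010001 walk d0:H7→d1:-→d2:-→d3:-→d4:-→d5:-→d6:-→d7:-→d8:-→d9:-→d10:-→d11:-→d12:H1→d13:-→d14:H3→d15:-→d16:-→d17:-→d18:-→d19:-→d20:H3 -> H3
  lookup 126.132.0.0: bits 011111101000010 walk d0:H7→d1:-→d2:-→d3:-→d4:-→d5:-→d6:-→d7:-→d8:-→d9:-→d10:-→d11:-→d12:H1→d13:-→d14:H3→d15:- -> H3
  add 41.170.200.230/32 -> H2 at depth 32
  add 108.0.0.0/8 -> H1 at depth 8
  add 41.170.200.224/28 -> H5 at depth 28
  add 108.194.119.0/24 -> H6 at depth 24
  add 108.194.112.0/20 -> H6 at depth 20
  add 41.170.200.230/32 -> H6 at depth 32
  lookup 126.128.49.88: bits 0111111010000 walk d0:H7→d1:-→d2:-→d3:-→d4:-→d5:-→d6:-→d7:-→d8:-→d9:-→d10:-→d11:-→d12:H1→d13:- -> H1
  lookup 108.8.140.202: bits 01101100 walk d0:H7→d1:-→d2:-→d3:-→d4:-→d5:-→d6:-→d7:-→d8:H1 -> H1
  del 126.128.0.0/12 (clear depth 12)
  add 126.128.0.0/12 -> H3 at depth 12
  add 108.194.112.0/20 -> H2 at depth 20
  add 41.170.200.230/32 -> H5 at depth 32
  lookup 108.194.112.1: bits 011011001100001001110 walk d0:H7→d1:-→d2:-→d3:-→d4:-→d5:-→d6:-→d7:-→d8:H1→d9:-→d10:-→d11:-→d12:-→d13:-→d14:-→d15:-→d16:-→d17:-→d18:-→d19:-→d20:H2→d21:- -> H2
  add 108.194.0.0/16 -> H1 at depth 16
  lookup 108.106.53.125: bits 01101100 walk d0:H7→d1:-→d2:-→d3:-→d4:-→d5:-→d6:-→d7:-→d8:H1 -> H1
  del 126.128.0.0/12 (clear depth 12)
  del 126.133.16.0/20 (clear depth 20)
  add 41.170.200.0/24 -> H4 at depth 24
  lookup 108.194.119.193: bits 011011001100001001110111 walk d0:H7→d1:-→d2:-→d3:-→d4:-→d5:-→d6:-→d7:-→d8:H1→d9:-→d10:-→d11:-→d12:-→d13:-→d14:-→d15:-→d16:H1→d17:-→d18:-→d19:-→d20:H2→d21:-→d22:-→d23:-→d24:H6 -> H6
  add 0.0.0.0/1 -> H1 at depth 1
  add 41.170.200.0/22 -> H4 at depth 22

== LOOKUPS ==
["H7","H7","H3","H3","H3","H1","H1","H2","H1","H6"]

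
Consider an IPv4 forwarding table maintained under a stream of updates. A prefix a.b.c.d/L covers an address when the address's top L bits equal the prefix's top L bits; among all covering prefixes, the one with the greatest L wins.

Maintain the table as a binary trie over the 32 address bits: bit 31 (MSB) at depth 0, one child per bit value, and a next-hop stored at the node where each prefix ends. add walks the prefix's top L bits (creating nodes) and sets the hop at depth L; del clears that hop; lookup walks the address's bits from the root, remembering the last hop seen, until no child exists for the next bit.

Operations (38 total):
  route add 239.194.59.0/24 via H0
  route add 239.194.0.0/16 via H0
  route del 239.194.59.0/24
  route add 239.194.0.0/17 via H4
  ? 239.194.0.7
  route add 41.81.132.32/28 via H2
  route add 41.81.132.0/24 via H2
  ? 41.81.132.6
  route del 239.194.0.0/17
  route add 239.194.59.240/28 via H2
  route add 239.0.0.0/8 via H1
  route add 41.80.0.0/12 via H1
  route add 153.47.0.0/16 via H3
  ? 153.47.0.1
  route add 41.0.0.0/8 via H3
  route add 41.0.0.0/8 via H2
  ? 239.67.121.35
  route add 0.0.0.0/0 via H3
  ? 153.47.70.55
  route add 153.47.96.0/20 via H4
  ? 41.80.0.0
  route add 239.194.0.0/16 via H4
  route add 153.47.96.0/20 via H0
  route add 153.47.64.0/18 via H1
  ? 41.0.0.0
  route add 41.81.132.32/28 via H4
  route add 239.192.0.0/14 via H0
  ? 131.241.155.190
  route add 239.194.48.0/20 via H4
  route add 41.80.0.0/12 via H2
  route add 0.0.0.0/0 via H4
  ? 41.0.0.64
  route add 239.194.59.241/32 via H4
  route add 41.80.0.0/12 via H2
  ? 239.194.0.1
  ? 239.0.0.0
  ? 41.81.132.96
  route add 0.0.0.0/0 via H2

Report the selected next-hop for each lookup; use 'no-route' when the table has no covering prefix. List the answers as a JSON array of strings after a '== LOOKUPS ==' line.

Apply in order:
  add 239.194.59.0/24 -> H0 at depth 24
  add 239.194.0.0/16 -> H0 at depth 16
  del 239.194.59.0/24 (clear depth 24)
  add 239.194.0.0/17 -> H4 at depth 17
  Q 239.194.0.7: descend 111011111100001000 ; hops seen [H0,H4] ; pick H4
  add 41.81.132.32/28 -> H2 at depth 28
  add 41.81.132.0/24 -> H2 at depth 24
  Q 41.81.132.6: descend 00101001010100011000010000 ; hops seen [H2] ; pick H2
  del 239.194.0.0/17 (clear depth 17)
  add 239.194.59.240/28 -> H2 at depth 28
  add 239.0.0.0/8 -> H1 at depth 8
  add 41.80.0.0/12 -> H1 at depth 12
  add 153.47.0.0/16 -> H3 at depth 16
  Q 153.47.0.1: descend 1001100100101111 ; hops seen [H3] ; pick H3
  add 41.0.0.0/8 -> H3 at depth 8
  add 41.0.0.0/8 -> H2 at depth 8
  Q 239.67.121.35: descend 11101111 ; hops seen [H1] ; pick H1
  add 0.0.0.0/0 -> H3 at depth 0
  Q 153.47.70.55: descend 1001100100101111 ; hops seen [H3,H3] ; pick H3
  add 153.47.96.0/20 -> H4 at depth 20
  Q 41.80.0.0: descend 001010010101000 ; hops seen [H3,H2,H1] ; pick H1
  add 239.194.0.0/16 -> H4 at depth 16
  add 153.47.96.0/20 -> H0 at depth 20
  add 153.47.64.0/18 -> H1 at depth 18
  Q 41.0.0.0: descend 001010010 ; hops seen [H3,H2] ; pick H2
  add 41.81.132.32/28 -> H4 at depth 28
  add 239.192.0.0/14 -> H0 at depth 14
  Q 131.241.155.190: descend 100 ; hops seen [H3] ; pick H3
  add 239.194.48.0/20 -> H4 at depth 20
  add 41.80.0.0/12 -> H2 at depth 12
  add 0.0.0.0/0 -> H4 at depth 0
  Q 41.0.0.64: descend 001010010 ; hops seen [H4,H2] ; pick H2
  add 239.194.59.241/32 -> H4 at depth 32
  add 41.80.0.0/12 -> H2 at depth 12
  Q 239.194.0.1: descend 111011111100001000 ; hops seen [H4,H1,H0,H4] ; pick H4
  Q 239.0.0.0: descend 11101111 ; hops seen [H4,H1] ; pick H1
  Q 41.81.132.96: descend 0010100101010001100001000 ; hops seen [H4,H2,H2,H2] ; pick H2
  add 0.0.0.0/0 -> H2 at depth 0

== LOOKUPS ==
["H4","H2","H3","H1","H3","H1","H2","H3","H2","H4","H1","H2"]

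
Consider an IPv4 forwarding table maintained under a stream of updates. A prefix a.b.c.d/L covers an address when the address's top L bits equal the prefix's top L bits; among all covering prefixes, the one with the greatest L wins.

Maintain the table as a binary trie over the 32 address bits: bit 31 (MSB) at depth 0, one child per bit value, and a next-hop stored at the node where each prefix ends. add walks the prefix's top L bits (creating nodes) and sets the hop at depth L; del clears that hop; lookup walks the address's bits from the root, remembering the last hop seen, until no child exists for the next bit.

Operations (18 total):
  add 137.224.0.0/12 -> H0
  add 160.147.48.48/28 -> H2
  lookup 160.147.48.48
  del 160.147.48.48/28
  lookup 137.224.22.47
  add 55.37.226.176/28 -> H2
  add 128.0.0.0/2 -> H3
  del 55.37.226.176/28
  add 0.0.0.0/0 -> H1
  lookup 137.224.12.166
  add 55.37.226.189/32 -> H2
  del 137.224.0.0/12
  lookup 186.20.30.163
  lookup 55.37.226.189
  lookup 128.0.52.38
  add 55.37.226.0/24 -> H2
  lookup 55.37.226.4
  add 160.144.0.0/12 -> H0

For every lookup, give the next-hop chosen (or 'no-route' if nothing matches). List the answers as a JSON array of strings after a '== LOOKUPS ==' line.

Process each operation:
  + 137.224.0.0/12 (H0) depth=12
  + 160.147.48.48/28 (H2) depth=28
  ? 160.147.48.48  path d0:-→d1:-→d2:-→d3:-→d4:-→d5:-→d6:-→d7:-→d8:-→d9:-→d10:-→d11:-→d12:-→d13:-→d14:-→d15:-→d16:-→d17:-→d18:-→d19:-→d20:-→d21:-→d22:-→d23:-→d24:-→d25:-→d26:-→d27:-→d28:H2  best=H2
  del 160.147.48.48/28 (clear depth 28)
  ? 137.224.22.47  path d0:-→d1:-→d2:-→d3:-→d4:-→d5:-→d6:-→d7:-→d8:-→d9:-→d10:-→d11:-→d12:H0  best=H0
  + 55.37.226.176/28 (H2) depth=28
  + 128.0.0.0/2 (H3) depth=2
  del 55.37.226.176/28 (clear depth 28)
  + 0.0.0.0/0 (H1) depth=0
  ? 137.224.12.166  path d0:H1→d1:-→d2:H3→d3:-→d4:-→d5:-→d6:-→d7:-→d8:-→d9:-→d10:-→d11:-→d12:H0  best=H0
  + 55.37.226.189/32 (H2) depth=32
  del 137.224.0.0/12 (clear depth 12)
  ? 186.20.30.163  path d0:H1→d1:-→d2:H3→d3:-  best=H3
  ? 55.37.226.189  path d0:H1→d1:-→d2:-→d3:-→d4:-→d5:-→d6:-→d7:-→d8:-→d9:-→d10:-→d11:-→d12:-→d13:-→d14:-→d15:-→d16:-→d17:-→d18:-→d19:-→d20:-→d21:-→d22:-→d23:-→d24:-→d25:-→d26:-→d27:-→d28:-→d29:-→d30:-→d31:-→d32:H2  best=H2
  ? 128.0.52.38  path d0:H1→d1:-→d2:H3→d3:-→d4:-  best=H3
  + 55.37.226.0/24 (H2) depth=24
  ? 55.37.226.4  path d0:H1→d1:-→d2:-→d3:-→d4:-→d5:-→d6:-→d7:-→d8:-→d9:-→d10:-→d11:-→d12:-→d13:-→d14:-→d15:-→d16:-→d17:-→d18:-→d19:-→d20:-→d21:-→d22:-→d23:-→d24:H2  best=H2
  + 160.144.0.0/12 (H0) depth=12

== LOOKUPS ==
["H2","H0","H0","H3","H2","H3","H2"]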